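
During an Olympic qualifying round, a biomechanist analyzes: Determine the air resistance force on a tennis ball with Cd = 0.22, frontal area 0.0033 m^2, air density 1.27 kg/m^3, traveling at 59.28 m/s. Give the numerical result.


Fd = 0.5 * Cd * rho * A * v^2
Fd = 0.5 * 0.22 * 1.27 * 0.0033 * 59.28^2
v^2 = 3514.1184
Fd = 0.5 * 0.22 * 1.27 * 0.0033 * 3514.1184 = 1.62 N

1.62 N


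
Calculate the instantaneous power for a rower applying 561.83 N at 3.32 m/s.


P = F * v
P = 561.83 * 3.32
P = 1865.2756 W

1865.2756 W


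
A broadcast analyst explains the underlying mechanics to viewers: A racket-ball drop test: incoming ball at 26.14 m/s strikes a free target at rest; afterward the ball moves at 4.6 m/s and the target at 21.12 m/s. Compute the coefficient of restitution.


e = (v2_after - v1_after) / (v1_before - v2_before)
Numerator = 21.12 - 4.6 = 16.52
Denominator = 26.14 - 0 = 26.14
e = 16.52 / 26.14 = 0.632

0.632


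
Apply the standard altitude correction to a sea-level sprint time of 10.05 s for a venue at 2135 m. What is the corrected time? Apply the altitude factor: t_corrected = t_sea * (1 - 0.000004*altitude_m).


Correction factor = 1 - 0.000004 * 2135 = 0.99146
t_corrected = t_sea * factor = 10.05 * 0.99146
t_corrected = 9.9642 s

9.9642 s


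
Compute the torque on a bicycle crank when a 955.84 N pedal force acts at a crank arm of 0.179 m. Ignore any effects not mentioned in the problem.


tau = F * d
tau = 955.84 * 0.179
tau = 171.0954 N*m

171.0954 N*m


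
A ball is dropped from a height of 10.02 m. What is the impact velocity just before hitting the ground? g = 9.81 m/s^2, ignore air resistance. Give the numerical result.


v = sqrt(2 * g * h)
v = sqrt(2 * 9.81 * 10.02)
v = sqrt(196.5924) = 14.0211 m/s

14.0211 m/s


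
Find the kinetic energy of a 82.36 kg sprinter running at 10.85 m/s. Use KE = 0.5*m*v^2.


KE = 0.5 * m * v^2
KE = 0.5 * 82.36 * 10.85^2
KE = 0.5 * 82.36 * 117.7225 = 4847.8125 J

4847.8125 J


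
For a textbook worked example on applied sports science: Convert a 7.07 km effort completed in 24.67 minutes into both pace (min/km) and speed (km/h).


Pace = time / distance = 24.67 min / 7.07 km = 3.4894 min/km
Speed = distance / time_in_hours = 7.07 / 0.4112 hr
Speed = 17.195 km/h

3.4894 min/km, 17.195 km/h


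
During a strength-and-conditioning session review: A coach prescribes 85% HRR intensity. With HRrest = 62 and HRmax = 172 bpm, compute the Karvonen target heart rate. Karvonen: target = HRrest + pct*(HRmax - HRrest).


Target = HRrest + pct*(HRmax - HRrest)
Heart rate reserve = HRmax - HRrest = 172 - 62 = 110 bpm
Fraction = 85% = 0.85
Target = 62 + 0.85 * 110
Target = 62 + 93.5 = 155.5 bpm

155.5 bpm


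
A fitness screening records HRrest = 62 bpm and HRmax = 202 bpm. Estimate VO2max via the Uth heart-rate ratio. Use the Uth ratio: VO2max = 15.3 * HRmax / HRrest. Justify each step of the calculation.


VO2max = 15.3 * HRmax / HRrest
VO2max = 15.3 * 202 / 62
VO2max = 3090.6 / 62 = 49.8484 mL/kg/min

49.8484 mL/kg/min


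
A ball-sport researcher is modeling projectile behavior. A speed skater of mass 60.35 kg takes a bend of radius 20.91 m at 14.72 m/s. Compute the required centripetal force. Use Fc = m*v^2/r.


Fc = m * v^2 / r
v^2 = 14.72^2 = 216.6784
Fc = 60.35 * 216.6784 / 20.91
Fc = 13076.5414 / 20.91 = 625.3726 N

625.3726 N


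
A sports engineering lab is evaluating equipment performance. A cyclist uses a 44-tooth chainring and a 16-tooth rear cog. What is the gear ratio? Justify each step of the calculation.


GR = front_teeth / rear_teeth
GR = 44 / 16
GR = 2.75

2.75


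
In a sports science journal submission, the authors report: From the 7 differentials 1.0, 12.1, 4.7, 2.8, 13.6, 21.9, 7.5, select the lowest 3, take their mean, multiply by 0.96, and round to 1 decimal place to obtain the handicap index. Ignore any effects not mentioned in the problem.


All differentials: 1.0, 12.1, 4.7, 2.8, 13.6, 21.9, 7.5
Sorted: 1.0, 2.8, 4.7, 7.5, 12.1, 13.6, 21.9
Best 3: 1.0, 2.8, 4.7
Average of best = 8.5 / 3 = 2.8333
Raw index = 2.8333 * 0.96 = 2.72
Handicap index = round(2.72, 1) = 2.7

2.7


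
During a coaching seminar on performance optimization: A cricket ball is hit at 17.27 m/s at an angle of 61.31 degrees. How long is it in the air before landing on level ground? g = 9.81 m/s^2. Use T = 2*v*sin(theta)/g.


T = 2*v*sin(theta)/g
sin(theta) = sin(61.31 deg) = 0.8772
T = 2*17.27*0.8772 / 9.81
T = 30.2995 / 9.81 = 3.0886 s

3.0886 s


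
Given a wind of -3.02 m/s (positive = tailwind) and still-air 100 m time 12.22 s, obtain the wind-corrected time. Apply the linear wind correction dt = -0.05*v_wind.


dt = -0.05 * v_wind = -0.05 * -3.02 = 0.151 s
t_corrected = t_still + dt = 12.22 + (0.151)
t_corrected = 12.371 s

12.371 s


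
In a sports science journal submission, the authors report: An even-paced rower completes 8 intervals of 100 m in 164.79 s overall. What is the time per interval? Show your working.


Split time = total_time / n_laps = 164.79 / 8
Split time = 20.5987 s per lap

20.5987 s


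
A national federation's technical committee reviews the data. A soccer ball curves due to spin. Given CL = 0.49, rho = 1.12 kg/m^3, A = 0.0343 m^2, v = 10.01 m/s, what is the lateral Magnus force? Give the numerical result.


FM = 0.5 * CL * rho * A * v^2
FM = 0.5 * 0.49 * 1.12 * 0.0343 * 10.01^2
v^2 = 100.2001
FM = 0.5 * 0.49 * 1.12 * 0.0343 * 100.2001 = 0.9431 N

0.9431 N


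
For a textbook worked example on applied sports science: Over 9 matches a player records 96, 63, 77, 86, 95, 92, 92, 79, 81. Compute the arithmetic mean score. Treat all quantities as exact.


Average = sum / n
Sum = 761
Average = 761 / 9 = 84.5556

84.5556


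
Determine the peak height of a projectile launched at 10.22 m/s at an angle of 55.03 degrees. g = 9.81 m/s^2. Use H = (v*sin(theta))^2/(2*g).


H = (v*sin(theta))^2 / (2*g)
vy = v*sin(theta) = 10.22 * sin(55.03 deg) = 8.3748 m/s
H = vy^2 / (2*g) = 70.1373 / (2*9.81)
H = 70.1373 / 19.62 = 3.5748 m

3.5748 m


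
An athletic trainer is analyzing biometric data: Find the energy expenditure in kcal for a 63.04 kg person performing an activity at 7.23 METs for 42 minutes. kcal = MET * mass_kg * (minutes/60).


kcal = MET * mass * time_hr
Convert time: 42 min = 0.7 hr
kcal = 7.23 * 63.04 * 0.7
kcal = 319.0454 kcal

319.0454 kcal


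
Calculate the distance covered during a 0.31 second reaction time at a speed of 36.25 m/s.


d = v * t
d = 36.25 * 0.31
d = 11.2375 m

11.2375 m


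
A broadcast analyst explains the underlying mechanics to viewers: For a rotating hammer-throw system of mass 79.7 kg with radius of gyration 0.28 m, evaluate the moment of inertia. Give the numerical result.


I = m * k^2
I = 79.7 * 0.28^2
I = 79.7 * 0.0784 = 6.2485 kg*m^2

6.2485 kg*m^2


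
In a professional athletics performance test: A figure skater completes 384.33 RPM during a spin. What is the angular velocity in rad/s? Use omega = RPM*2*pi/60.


omega = RPM * 2 * pi / 60
omega = 384.33 * 2 * 3.14159 / 60
omega = 2414.8166 / 60 = 40.2469 rad/s

40.2469 rad/s


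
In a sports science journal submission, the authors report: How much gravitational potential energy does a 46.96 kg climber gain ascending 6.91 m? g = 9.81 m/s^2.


PE = m * g * h
PE = 46.96 * 9.81 * 6.91
PE = 460.6776 * 6.91 = 3183.2822 J

3183.2822 J


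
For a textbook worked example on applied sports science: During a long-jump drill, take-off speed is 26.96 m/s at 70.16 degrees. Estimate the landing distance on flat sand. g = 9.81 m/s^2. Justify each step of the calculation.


R = v^2 * sin(2*theta) / g
Convert angle to radians: theta = 70.16 deg = 1.2245 rad
sin(2*theta) = sin(2.449) = 0.6385
R = 26.96^2 * 0.6385 / 9.81
R = 726.8416 * 0.6385 / 9.81 = 47.3076 m

47.3076 m


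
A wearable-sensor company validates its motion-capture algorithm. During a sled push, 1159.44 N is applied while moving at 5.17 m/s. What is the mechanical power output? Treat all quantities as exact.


P = F * v
P = 1159.44 * 5.17
P = 5994.3048 W

5994.3048 W


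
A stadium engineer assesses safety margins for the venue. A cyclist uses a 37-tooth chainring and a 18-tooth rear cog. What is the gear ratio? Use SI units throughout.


GR = front_teeth / rear_teeth
GR = 37 / 18
GR = 2.0556

2.0556


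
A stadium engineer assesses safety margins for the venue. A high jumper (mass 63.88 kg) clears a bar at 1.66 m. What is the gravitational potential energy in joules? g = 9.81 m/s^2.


PE = m * g * h
PE = 63.88 * 9.81 * 1.66
PE = 626.6628 * 1.66 = 1040.2602 J

1040.2602 J


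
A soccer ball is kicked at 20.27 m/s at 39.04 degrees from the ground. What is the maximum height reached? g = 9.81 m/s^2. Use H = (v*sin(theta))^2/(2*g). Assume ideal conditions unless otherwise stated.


H = (v*sin(theta))^2 / (2*g)
vy = v*sin(theta) = 20.27 * sin(39.04 deg) = 12.7673 m/s
H = vy^2 / (2*g) = 163.0044 / (2*9.81)
H = 163.0044 / 19.62 = 8.3081 m

8.3081 m


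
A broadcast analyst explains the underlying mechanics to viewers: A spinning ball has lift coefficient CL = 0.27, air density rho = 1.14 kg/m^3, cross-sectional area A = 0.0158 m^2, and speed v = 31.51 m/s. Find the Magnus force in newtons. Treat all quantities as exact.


FM = 0.5 * CL * rho * A * v^2
FM = 0.5 * 0.27 * 1.14 * 0.0158 * 31.51^2
v^2 = 992.8801
FM = 0.5 * 0.27 * 1.14 * 0.0158 * 992.8801 = 2.4143 N

2.4143 N


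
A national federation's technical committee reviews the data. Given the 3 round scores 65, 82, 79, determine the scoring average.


Average = sum / n
Sum = 226
Average = 226 / 3 = 75.3333

75.3333


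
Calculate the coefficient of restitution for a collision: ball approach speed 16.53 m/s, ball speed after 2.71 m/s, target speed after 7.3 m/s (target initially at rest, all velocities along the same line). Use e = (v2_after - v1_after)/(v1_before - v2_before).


e = (v2_after - v1_after) / (v1_before - v2_before)
Numerator = 7.3 - 2.71 = 4.59
Denominator = 16.53 - 0 = 16.53
e = 4.59 / 16.53 = 0.2777

0.2777


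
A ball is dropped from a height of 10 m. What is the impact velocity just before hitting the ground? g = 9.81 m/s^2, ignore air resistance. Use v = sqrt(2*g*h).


v = sqrt(2 * g * h)
v = sqrt(2 * 9.81 * 10)
v = sqrt(196.2) = 14.0071 m/s

14.0071 m/s


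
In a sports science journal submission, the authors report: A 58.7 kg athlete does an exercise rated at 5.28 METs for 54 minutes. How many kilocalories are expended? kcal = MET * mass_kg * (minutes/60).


kcal = MET * mass * time_hr
Convert time: 54 min = 0.9 hr
kcal = 5.28 * 58.7 * 0.9
kcal = 278.9424 kcal

278.9424 kcal


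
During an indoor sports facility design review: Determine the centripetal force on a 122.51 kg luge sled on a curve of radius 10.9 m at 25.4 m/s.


Fc = m * v^2 / r
v^2 = 25.4^2 = 645.16
Fc = 122.51 * 645.16 / 10.9
Fc = 79038.5516 / 10.9 = 7251.2433 N

7251.2433 N


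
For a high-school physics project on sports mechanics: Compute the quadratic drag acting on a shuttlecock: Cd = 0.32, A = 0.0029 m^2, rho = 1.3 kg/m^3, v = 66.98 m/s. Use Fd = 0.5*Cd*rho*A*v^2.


Fd = 0.5 * Cd * rho * A * v^2
Fd = 0.5 * 0.32 * 1.3 * 0.0029 * 66.98^2
v^2 = 4486.3204
Fd = 0.5 * 0.32 * 1.3 * 0.0029 * 4486.3204 = 2.7061 N

2.7061 N


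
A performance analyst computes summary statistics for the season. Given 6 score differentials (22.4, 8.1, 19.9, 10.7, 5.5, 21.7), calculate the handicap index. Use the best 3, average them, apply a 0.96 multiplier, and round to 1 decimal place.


All differentials: 22.4, 8.1, 19.9, 10.7, 5.5, 21.7
Sorted: 5.5, 8.1, 10.7, 19.9, 21.7, 22.4
Best 3: 5.5, 8.1, 10.7
Average of best = 24.3 / 3 = 8.1
Raw index = 8.1 * 0.96 = 7.776
Handicap index = round(7.776, 1) = 7.8

7.8


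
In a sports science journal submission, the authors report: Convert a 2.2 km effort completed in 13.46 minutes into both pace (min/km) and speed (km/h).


Pace = time / distance = 13.46 min / 2.2 km = 6.1182 min/km
Speed = distance / time_in_hours = 2.2 / 0.2243 hr
Speed = 9.8068 km/h

6.1182 min/km, 9.8068 km/h


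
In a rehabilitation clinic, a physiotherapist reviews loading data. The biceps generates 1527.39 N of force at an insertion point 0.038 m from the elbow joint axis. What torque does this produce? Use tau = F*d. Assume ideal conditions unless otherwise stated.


tau = F * d
tau = 1527.39 * 0.038
tau = 58.0408 N*m

58.0408 N*m


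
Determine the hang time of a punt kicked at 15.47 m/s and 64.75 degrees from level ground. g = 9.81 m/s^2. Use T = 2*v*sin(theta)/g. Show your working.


T = 2*v*sin(theta)/g
sin(theta) = sin(64.75 deg) = 0.9045
T = 2*15.47*0.9045 / 9.81
T = 27.9838 / 9.81 = 2.8526 s

2.8526 s


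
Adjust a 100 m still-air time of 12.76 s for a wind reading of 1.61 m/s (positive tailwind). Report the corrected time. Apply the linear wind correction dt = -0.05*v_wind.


dt = -0.05 * v_wind = -0.05 * 1.61 = -0.0805 s
t_corrected = t_still + dt = 12.76 + (-0.0805)
t_corrected = 12.6795 s

12.6795 s


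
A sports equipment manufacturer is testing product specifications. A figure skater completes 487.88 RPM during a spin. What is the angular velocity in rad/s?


omega = RPM * 2 * pi / 60
omega = 487.88 * 2 * 3.14159 / 60
omega = 3065.4404 / 60 = 51.0907 rad/s

51.0907 rad/s


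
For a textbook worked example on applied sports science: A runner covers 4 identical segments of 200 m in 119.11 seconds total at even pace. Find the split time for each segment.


Split time = total_time / n_laps = 119.11 / 4
Split time = 29.7775 s per lap

29.7775 s


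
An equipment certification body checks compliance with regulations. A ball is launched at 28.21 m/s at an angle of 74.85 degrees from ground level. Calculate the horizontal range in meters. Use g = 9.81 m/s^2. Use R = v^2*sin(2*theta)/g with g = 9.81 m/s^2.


R = v^2 * sin(2*theta) / g
Convert angle to radians: theta = 74.85 deg = 1.3064 rad
sin(2*theta) = sin(2.6128) = 0.5045
R = 28.21^2 * 0.5045 / 9.81
R = 795.8041 * 0.5045 / 9.81 = 40.9282 m

40.9282 m


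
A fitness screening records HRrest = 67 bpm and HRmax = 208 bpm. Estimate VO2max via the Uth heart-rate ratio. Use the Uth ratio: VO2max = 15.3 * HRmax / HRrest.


VO2max = 15.3 * HRmax / HRrest
VO2max = 15.3 * 208 / 67
VO2max = 3182.4 / 67 = 47.4985 mL/kg/min

47.4985 mL/kg/min


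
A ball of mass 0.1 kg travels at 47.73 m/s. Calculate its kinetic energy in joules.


KE = 0.5 * m * v^2
KE = 0.5 * 0.1 * 47.73^2
KE = 0.5 * 0.1 * 2278.1529 = 113.9076 J

113.9076 J


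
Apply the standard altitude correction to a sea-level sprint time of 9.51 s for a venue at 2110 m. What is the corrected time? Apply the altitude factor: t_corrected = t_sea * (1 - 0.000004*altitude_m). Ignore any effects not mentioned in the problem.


Correction factor = 1 - 0.000004 * 2110 = 0.99156
t_corrected = t_sea * factor = 9.51 * 0.99156
t_corrected = 9.4297 s

9.4297 s


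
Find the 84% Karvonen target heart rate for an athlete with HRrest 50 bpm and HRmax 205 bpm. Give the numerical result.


Target = HRrest + pct*(HRmax - HRrest)
Heart rate reserve = HRmax - HRrest = 205 - 50 = 155 bpm
Fraction = 84% = 0.84
Target = 50 + 0.84 * 155
Target = 50 + 130.2 = 180.2 bpm

180.2 bpm


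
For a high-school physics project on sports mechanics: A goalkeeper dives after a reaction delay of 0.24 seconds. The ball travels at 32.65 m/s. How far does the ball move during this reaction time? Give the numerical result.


d = v * t
d = 32.65 * 0.24
d = 7.836 m

7.836 m


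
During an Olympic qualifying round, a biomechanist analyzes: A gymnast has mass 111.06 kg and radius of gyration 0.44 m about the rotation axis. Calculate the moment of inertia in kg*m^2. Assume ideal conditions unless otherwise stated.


I = m * k^2
I = 111.06 * 0.44^2
I = 111.06 * 0.1936 = 21.5012 kg*m^2

21.5012 kg*m^2


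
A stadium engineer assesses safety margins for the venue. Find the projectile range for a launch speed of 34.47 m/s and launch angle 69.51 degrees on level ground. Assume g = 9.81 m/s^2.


R = v^2 * sin(2*theta) / g
Convert angle to radians: theta = 69.51 deg = 1.2132 rad
sin(2*theta) = sin(2.4264) = 0.6558
R = 34.47^2 * 0.6558 / 9.81
R = 1188.1809 * 0.6558 / 9.81 = 79.4295 m

79.4295 m


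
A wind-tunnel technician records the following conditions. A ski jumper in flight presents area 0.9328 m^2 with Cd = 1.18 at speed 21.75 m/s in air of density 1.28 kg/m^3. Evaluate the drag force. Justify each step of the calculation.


Fd = 0.5 * Cd * rho * A * v^2
Fd = 0.5 * 1.18 * 1.28 * 0.9328 * 21.75^2
v^2 = 473.0625
Fd = 0.5 * 1.18 * 1.28 * 0.9328 * 473.0625 = 333.2491 N

333.2491 N


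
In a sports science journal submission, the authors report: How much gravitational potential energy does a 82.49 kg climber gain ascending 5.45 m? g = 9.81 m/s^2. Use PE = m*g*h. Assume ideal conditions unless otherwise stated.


PE = m * g * h
PE = 82.49 * 9.81 * 5.45
PE = 809.2269 * 5.45 = 4410.2866 J

4410.2866 J


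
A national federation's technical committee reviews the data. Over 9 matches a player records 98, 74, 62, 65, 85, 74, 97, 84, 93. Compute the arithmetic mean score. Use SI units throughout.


Average = sum / n
Sum = 732
Average = 732 / 9 = 81.3333

81.3333


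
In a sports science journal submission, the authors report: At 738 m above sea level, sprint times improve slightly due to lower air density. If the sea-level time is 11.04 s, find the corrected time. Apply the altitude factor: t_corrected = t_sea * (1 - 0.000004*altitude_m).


Correction factor = 1 - 0.000004 * 738 = 0.997048
t_corrected = t_sea * factor = 11.04 * 0.997048
t_corrected = 11.0074 s

11.0074 s


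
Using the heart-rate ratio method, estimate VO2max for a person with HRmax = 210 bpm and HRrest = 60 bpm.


VO2max = 15.3 * HRmax / HRrest
VO2max = 15.3 * 210 / 60
VO2max = 3213 / 60 = 53.55 mL/kg/min

53.55 mL/kg/min


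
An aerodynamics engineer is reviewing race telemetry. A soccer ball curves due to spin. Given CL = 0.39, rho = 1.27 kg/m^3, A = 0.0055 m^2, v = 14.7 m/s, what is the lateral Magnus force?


FM = 0.5 * CL * rho * A * v^2
FM = 0.5 * 0.39 * 1.27 * 0.0055 * 14.7^2
v^2 = 216.09
FM = 0.5 * 0.39 * 1.27 * 0.0055 * 216.09 = 0.2943 N

0.2943 N


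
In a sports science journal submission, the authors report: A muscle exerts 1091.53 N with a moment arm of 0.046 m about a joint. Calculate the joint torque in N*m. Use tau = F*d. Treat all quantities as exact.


tau = F * d
tau = 1091.53 * 0.046
tau = 50.2104 N*m

50.2104 N*m


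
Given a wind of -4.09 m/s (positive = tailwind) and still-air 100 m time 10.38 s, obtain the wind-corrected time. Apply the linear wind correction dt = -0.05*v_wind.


dt = -0.05 * v_wind = -0.05 * -4.09 = 0.2045 s
t_corrected = t_still + dt = 10.38 + (0.2045)
t_corrected = 10.5845 s

10.5845 s


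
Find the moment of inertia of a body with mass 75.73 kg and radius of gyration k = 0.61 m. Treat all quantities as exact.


I = m * k^2
I = 75.73 * 0.61^2
I = 75.73 * 0.3721 = 28.1791 kg*m^2

28.1791 kg*m^2


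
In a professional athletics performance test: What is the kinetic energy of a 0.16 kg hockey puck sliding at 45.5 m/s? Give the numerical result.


KE = 0.5 * m * v^2
KE = 0.5 * 0.16 * 45.5^2
KE = 0.5 * 0.16 * 2070.25 = 165.62 J

165.62 J


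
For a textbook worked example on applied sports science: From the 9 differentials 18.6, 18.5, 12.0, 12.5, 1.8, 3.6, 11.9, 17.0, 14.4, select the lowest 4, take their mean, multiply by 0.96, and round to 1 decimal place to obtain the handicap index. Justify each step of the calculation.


All differentials: 18.6, 18.5, 12.0, 12.5, 1.8, 3.6, 11.9, 17.0, 14.4
Sorted: 1.8, 3.6, 11.9, 12.0, 12.5, 14.4, 17.0, 18.5, 18.6
Best 4: 1.8, 3.6, 11.9, 12.0
Average of best = 29.3 / 4 = 7.325
Raw index = 7.325 * 0.96 = 7.032
Handicap index = round(7.032, 1) = 7.0

7.0


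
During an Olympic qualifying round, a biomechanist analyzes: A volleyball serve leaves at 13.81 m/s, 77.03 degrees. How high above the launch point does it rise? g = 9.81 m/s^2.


H = (v*sin(theta))^2 / (2*g)
vy = v*sin(theta) = 13.81 * sin(77.03 deg) = 13.4577 m/s
H = vy^2 / (2*g) = 181.109 / (2*9.81)
H = 181.109 / 19.62 = 9.2308 m

9.2308 m


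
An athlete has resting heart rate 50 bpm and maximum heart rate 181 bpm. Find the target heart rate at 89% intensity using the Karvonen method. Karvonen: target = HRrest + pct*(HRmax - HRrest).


Target = HRrest + pct*(HRmax - HRrest)
Heart rate reserve = HRmax - HRrest = 181 - 50 = 131 bpm
Fraction = 89% = 0.89
Target = 50 + 0.89 * 131
Target = 50 + 116.59 = 166.59 bpm

166.59 bpm


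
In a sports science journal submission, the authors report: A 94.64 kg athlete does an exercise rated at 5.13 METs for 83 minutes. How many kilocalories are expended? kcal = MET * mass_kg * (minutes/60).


kcal = MET * mass * time_hr
Convert time: 83 min = 1.3833 hr
kcal = 5.13 * 94.64 * 1.3833
kcal = 671.6128 kcal

671.6128 kcal


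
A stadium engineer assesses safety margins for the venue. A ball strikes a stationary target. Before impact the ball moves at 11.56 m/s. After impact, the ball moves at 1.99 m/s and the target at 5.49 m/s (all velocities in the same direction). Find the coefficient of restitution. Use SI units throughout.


e = (v2_after - v1_after) / (v1_before - v2_before)
Numerator = 5.49 - 1.99 = 3.5
Denominator = 11.56 - 0 = 11.56
e = 3.5 / 11.56 = 0.3028

0.3028


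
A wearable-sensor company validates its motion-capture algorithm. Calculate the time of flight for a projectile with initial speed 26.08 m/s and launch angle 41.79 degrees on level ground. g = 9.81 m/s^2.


T = 2*v*sin(theta)/g
sin(theta) = sin(41.79 deg) = 0.6664
T = 2*26.08*0.6664 / 9.81
T = 34.7595 / 9.81 = 3.5433 s

3.5433 s


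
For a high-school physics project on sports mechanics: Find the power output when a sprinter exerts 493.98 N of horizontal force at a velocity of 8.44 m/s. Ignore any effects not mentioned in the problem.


P = F * v
P = 493.98 * 8.44
P = 4169.1912 W

4169.1912 W


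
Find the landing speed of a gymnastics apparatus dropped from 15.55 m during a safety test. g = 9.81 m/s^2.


v = sqrt(2 * g * h)
v = sqrt(2 * 9.81 * 15.55)
v = sqrt(305.091) = 17.4669 m/s

17.4669 m/s


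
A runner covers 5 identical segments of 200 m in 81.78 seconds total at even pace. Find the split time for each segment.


Split time = total_time / n_laps = 81.78 / 5
Split time = 16.356 s per lap

16.356 s


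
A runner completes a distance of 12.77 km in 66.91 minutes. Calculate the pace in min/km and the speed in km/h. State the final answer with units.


Pace = time / distance = 66.91 min / 12.77 km = 5.2396 min/km
Speed = distance / time_in_hours = 12.77 / 1.1152 hr
Speed = 11.4512 km/h

5.2396 min/km, 11.4512 km/h


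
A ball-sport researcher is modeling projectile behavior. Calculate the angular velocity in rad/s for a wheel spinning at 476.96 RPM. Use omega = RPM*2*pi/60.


omega = RPM * 2 * pi / 60
omega = 476.96 * 2 * 3.14159 / 60
omega = 2996.8281 / 60 = 49.9471 rad/s

49.9471 rad/s


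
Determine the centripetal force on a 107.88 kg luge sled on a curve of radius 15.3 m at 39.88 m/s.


Fc = m * v^2 / r
v^2 = 39.88^2 = 1590.4144
Fc = 107.88 * 1590.4144 / 15.3
Fc = 171573.9055 / 15.3 = 11213.9807 N

11213.9807 N


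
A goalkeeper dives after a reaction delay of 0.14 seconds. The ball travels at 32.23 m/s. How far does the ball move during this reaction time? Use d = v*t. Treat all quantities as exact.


d = v * t
d = 32.23 * 0.14
d = 4.5122 m

4.5122 m


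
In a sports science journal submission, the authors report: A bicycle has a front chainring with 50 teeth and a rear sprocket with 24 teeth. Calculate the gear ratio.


GR = front_teeth / rear_teeth
GR = 50 / 24
GR = 2.0833

2.0833


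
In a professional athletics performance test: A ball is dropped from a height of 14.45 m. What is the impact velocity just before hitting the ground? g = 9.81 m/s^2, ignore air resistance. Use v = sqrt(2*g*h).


v = sqrt(2 * g * h)
v = sqrt(2 * 9.81 * 14.45)
v = sqrt(283.509) = 16.8377 m/s

16.8377 m/s


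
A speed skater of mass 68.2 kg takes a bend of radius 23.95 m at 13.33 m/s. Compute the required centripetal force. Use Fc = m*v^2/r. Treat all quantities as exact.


Fc = m * v^2 / r
v^2 = 13.33^2 = 177.6889
Fc = 68.2 * 177.6889 / 23.95
Fc = 12118.383 / 23.95 = 505.9868 N

505.9868 N


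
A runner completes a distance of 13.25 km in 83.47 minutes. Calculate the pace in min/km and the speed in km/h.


Pace = time / distance = 83.47 min / 13.25 km = 6.2996 min/km
Speed = distance / time_in_hours = 13.25 / 1.3912 hr
Speed = 9.5244 km/h

6.2996 min/km, 9.5244 km/h


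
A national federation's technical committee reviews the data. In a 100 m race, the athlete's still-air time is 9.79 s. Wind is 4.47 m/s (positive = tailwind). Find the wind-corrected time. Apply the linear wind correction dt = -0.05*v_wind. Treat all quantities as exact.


dt = -0.05 * v_wind = -0.05 * 4.47 = -0.2235 s
t_corrected = t_still + dt = 9.79 + (-0.2235)
t_corrected = 9.5665 s

9.5665 s


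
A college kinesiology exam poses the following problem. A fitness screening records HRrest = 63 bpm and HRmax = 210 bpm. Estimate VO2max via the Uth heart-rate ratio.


VO2max = 15.3 * HRmax / HRrest
VO2max = 15.3 * 210 / 63
VO2max = 3213 / 63 = 51 mL/kg/min

51 mL/kg/min


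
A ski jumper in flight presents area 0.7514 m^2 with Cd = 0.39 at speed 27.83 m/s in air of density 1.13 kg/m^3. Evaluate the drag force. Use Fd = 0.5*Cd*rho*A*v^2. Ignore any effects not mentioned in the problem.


Fd = 0.5 * Cd * rho * A * v^2
Fd = 0.5 * 0.39 * 1.13 * 0.7514 * 27.83^2
v^2 = 774.5089
Fd = 0.5 * 0.39 * 1.13 * 0.7514 * 774.5089 = 128.2362 N

128.2362 N


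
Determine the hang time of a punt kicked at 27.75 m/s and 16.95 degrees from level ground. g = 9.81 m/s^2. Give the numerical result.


T = 2*v*sin(theta)/g
sin(theta) = sin(16.95 deg) = 0.2915
T = 2*27.75*0.2915 / 9.81
T = 16.1803 / 9.81 = 1.6494 s

1.6494 s


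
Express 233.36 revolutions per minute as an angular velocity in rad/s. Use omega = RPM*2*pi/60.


omega = RPM * 2 * pi / 60
omega = 233.36 * 2 * 3.14159 / 60
omega = 1466.2441 / 60 = 24.4374 rad/s

24.4374 rad/s


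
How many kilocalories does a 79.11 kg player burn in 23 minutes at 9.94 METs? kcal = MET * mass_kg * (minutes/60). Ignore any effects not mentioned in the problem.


kcal = MET * mass * time_hr
Convert time: 23 min = 0.3833 hr
kcal = 9.94 * 79.11 * 0.3833
kcal = 301.4355 kcal

301.4355 kcal


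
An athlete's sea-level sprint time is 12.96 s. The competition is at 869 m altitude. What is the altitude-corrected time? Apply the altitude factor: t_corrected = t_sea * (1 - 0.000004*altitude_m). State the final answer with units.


Correction factor = 1 - 0.000004 * 869 = 0.996524
t_corrected = t_sea * factor = 12.96 * 0.996524
t_corrected = 12.915 s

12.915 s


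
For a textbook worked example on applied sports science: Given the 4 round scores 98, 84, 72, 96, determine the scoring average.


Average = sum / n
Sum = 350
Average = 350 / 4 = 87.5

87.5


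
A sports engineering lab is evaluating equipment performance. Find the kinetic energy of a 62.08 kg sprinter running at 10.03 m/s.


KE = 0.5 * m * v^2
KE = 0.5 * 62.08 * 10.03^2
KE = 0.5 * 62.08 * 100.6009 = 3122.6519 J

3122.6519 J


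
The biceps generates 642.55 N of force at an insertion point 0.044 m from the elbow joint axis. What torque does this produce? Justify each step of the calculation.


tau = F * d
tau = 642.55 * 0.044
tau = 28.2722 N*m

28.2722 N*m


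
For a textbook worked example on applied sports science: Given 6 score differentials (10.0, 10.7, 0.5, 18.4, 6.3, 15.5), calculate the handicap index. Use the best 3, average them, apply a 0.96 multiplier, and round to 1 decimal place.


All differentials: 10.0, 10.7, 0.5, 18.4, 6.3, 15.5
Sorted: 0.5, 6.3, 10.0, 10.7, 15.5, 18.4
Best 3: 0.5, 6.3, 10.0
Average of best = 16.8 / 3 = 5.6
Raw index = 5.6 * 0.96 = 5.376
Handicap index = round(5.376, 1) = 5.4

5.4


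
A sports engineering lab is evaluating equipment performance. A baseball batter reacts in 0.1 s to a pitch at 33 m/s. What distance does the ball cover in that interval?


d = v * t
d = 33 * 0.1
d = 3.3 m

3.3 m


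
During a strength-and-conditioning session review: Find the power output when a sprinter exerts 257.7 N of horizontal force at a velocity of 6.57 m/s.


P = F * v
P = 257.7 * 6.57
P = 1693.089 W

1693.089 W


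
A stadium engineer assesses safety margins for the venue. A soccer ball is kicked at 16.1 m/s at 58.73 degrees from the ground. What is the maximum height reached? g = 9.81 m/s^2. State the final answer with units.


H = (v*sin(theta))^2 / (2*g)
vy = v*sin(theta) = 16.1 * sin(58.73 deg) = 13.7612 m/s
H = vy^2 / (2*g) = 189.3697 / (2*9.81)
H = 189.3697 / 19.62 = 9.6519 m

9.6519 m


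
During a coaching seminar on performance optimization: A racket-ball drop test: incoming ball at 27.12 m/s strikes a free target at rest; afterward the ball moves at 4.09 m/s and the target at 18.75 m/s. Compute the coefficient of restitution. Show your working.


e = (v2_after - v1_after) / (v1_before - v2_before)
Numerator = 18.75 - 4.09 = 14.66
Denominator = 27.12 - 0 = 27.12
e = 14.66 / 27.12 = 0.5406

0.5406


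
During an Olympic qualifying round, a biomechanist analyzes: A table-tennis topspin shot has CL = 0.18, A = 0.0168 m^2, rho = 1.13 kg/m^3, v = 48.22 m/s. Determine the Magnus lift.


FM = 0.5 * CL * rho * A * v^2
FM = 0.5 * 0.18 * 1.13 * 0.0168 * 48.22^2
v^2 = 2325.1684
FM = 0.5 * 0.18 * 1.13 * 0.0168 * 2325.1684 = 3.9727 N

3.9727 N


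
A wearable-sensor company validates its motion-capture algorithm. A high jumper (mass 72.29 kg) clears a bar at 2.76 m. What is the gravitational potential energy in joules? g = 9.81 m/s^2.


PE = m * g * h
PE = 72.29 * 9.81 * 2.76
PE = 709.1649 * 2.76 = 1957.2951 J

1957.2951 J


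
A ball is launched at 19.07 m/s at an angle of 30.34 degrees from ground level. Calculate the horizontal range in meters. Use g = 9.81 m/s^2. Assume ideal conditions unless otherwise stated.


R = v^2 * sin(2*theta) / g
Convert angle to radians: theta = 30.34 deg = 0.5295 rad
sin(2*theta) = sin(1.0591) = 0.8719
R = 19.07^2 * 0.8719 / 9.81
R = 363.6649 * 0.8719 / 9.81 = 32.322 m

32.322 m


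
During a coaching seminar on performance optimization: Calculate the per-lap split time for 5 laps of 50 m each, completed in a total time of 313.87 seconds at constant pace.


Split time = total_time / n_laps = 313.87 / 5
Split time = 62.774 s per lap

62.774 s


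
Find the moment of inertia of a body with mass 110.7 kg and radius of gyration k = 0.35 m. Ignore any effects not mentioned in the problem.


I = m * k^2
I = 110.7 * 0.35^2
I = 110.7 * 0.1225 = 13.5607 kg*m^2

13.5607 kg*m^2


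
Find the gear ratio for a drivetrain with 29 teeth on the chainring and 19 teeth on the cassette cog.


GR = front_teeth / rear_teeth
GR = 29 / 19
GR = 1.5263

1.5263


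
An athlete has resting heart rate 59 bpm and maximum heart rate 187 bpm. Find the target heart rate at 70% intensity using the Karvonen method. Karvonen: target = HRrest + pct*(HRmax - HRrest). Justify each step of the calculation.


Target = HRrest + pct*(HRmax - HRrest)
Heart rate reserve = HRmax - HRrest = 187 - 59 = 128 bpm
Fraction = 70% = 0.7
Target = 59 + 0.7 * 128
Target = 59 + 89.6 = 148.6 bpm

148.6 bpm


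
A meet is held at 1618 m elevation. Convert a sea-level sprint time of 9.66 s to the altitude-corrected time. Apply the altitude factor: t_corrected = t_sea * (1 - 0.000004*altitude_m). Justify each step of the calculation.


Correction factor = 1 - 0.000004 * 1618 = 0.993528
t_corrected = t_sea * factor = 9.66 * 0.993528
t_corrected = 9.5975 s

9.5975 s


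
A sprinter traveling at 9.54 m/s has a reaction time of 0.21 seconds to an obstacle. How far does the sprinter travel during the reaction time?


d = v * t
d = 9.54 * 0.21
d = 2.0034 m

2.0034 m


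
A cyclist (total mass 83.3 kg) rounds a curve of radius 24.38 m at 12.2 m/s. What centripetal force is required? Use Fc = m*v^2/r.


Fc = m * v^2 / r
v^2 = 12.2^2 = 148.84
Fc = 83.3 * 148.84 / 24.38
Fc = 12398.372 / 24.38 = 508.5468 N

508.5468 N


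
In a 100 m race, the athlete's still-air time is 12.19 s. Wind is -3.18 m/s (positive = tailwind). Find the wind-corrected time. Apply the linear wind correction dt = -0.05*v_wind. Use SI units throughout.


dt = -0.05 * v_wind = -0.05 * -3.18 = 0.159 s
t_corrected = t_still + dt = 12.19 + (0.159)
t_corrected = 12.349 s

12.349 s


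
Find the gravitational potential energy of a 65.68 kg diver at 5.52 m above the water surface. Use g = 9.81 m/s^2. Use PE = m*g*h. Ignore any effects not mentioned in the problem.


PE = m * g * h
PE = 65.68 * 9.81 * 5.52
PE = 644.3208 * 5.52 = 3556.6508 J

3556.6508 J


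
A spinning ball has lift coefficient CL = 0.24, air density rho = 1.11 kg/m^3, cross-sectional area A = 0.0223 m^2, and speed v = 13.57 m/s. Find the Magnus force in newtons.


FM = 0.5 * CL * rho * A * v^2
FM = 0.5 * 0.24 * 1.11 * 0.0223 * 13.57^2
v^2 = 184.1449
FM = 0.5 * 0.24 * 1.11 * 0.0223 * 184.1449 = 0.547 N

0.547 N


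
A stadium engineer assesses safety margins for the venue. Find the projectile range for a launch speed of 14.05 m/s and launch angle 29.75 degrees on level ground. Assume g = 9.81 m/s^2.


R = v^2 * sin(2*theta) / g
Convert angle to radians: theta = 29.75 deg = 0.5192 rad
sin(2*theta) = sin(1.0385) = 0.8616
R = 14.05^2 * 0.8616 / 9.81
R = 197.4025 * 0.8616 / 9.81 = 17.3382 m

17.3382 m


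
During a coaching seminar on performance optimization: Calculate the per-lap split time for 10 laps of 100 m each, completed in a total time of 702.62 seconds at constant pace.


Split time = total_time / n_laps = 702.62 / 10
Split time = 70.262 s per lap

70.262 s


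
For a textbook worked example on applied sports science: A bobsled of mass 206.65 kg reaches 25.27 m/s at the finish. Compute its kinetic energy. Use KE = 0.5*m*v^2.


KE = 0.5 * m * v^2
KE = 0.5 * 206.65 * 25.27^2
KE = 0.5 * 206.65 * 638.5729 = 65980.5449 J

65980.5449 J


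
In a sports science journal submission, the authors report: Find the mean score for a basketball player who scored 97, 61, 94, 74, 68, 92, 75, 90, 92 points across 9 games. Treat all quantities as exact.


Average = sum / n
Sum = 743
Average = 743 / 9 = 82.5556

82.5556


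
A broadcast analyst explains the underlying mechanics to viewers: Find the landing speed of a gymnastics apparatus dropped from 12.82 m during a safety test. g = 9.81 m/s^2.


v = sqrt(2 * g * h)
v = sqrt(2 * 9.81 * 12.82)
v = sqrt(251.5284) = 15.8596 m/s

15.8596 m/s


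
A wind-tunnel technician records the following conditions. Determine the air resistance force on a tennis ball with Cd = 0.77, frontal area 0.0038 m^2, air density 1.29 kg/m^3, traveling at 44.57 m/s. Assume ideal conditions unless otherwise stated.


Fd = 0.5 * Cd * rho * A * v^2
Fd = 0.5 * 0.77 * 1.29 * 0.0038 * 44.57^2
v^2 = 1986.4849
Fd = 0.5 * 0.77 * 1.29 * 0.0038 * 1986.4849 = 3.749 N

3.749 N


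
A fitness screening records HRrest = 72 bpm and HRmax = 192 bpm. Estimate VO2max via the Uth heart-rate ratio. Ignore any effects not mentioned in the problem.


VO2max = 15.3 * HRmax / HRrest
VO2max = 15.3 * 192 / 72
VO2max = 2937.6 / 72 = 40.8 mL/kg/min

40.8 mL/kg/min


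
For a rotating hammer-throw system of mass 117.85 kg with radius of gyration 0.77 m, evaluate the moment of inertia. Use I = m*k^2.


I = m * k^2
I = 117.85 * 0.77^2
I = 117.85 * 0.5929 = 69.8733 kg*m^2

69.8733 kg*m^2


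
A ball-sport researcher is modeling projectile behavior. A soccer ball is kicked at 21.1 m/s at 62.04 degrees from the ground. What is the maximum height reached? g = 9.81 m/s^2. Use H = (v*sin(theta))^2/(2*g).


H = (v*sin(theta))^2 / (2*g)
vy = v*sin(theta) = 21.1 * sin(62.04 deg) = 18.6371 m/s
H = vy^2 / (2*g) = 347.3417 / (2*9.81)
H = 347.3417 / 19.62 = 17.7035 m

17.7035 m


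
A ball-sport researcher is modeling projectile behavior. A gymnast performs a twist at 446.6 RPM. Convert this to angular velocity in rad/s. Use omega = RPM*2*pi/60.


omega = RPM * 2 * pi / 60
omega = 446.6 * 2 * 3.14159 / 60
omega = 2806.0706 / 60 = 46.7678 rad/s

46.7678 rad/s


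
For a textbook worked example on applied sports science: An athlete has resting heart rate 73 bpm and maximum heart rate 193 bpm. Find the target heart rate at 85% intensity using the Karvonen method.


Target = HRrest + pct*(HRmax - HRrest)
Heart rate reserve = HRmax - HRrest = 193 - 73 = 120 bpm
Fraction = 85% = 0.85
Target = 73 + 0.85 * 120
Target = 73 + 102 = 175 bpm

175 bpm


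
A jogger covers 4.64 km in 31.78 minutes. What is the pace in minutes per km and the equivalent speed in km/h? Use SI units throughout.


Pace = time / distance = 31.78 min / 4.64 km = 6.8491 min/km
Speed = distance / time_in_hours = 4.64 / 0.5297 hr
Speed = 8.7602 km/h

6.8491 min/km, 8.7602 km/h


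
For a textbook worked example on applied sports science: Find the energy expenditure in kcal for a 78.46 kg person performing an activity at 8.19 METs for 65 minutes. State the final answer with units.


kcal = MET * mass * time_hr
Convert time: 65 min = 1.0833 hr
kcal = 8.19 * 78.46 * 1.0833
kcal = 696.1363 kcal

696.1363 kcal


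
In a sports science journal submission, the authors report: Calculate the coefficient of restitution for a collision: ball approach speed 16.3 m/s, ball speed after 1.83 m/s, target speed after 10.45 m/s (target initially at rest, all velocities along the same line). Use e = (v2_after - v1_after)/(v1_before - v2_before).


e = (v2_after - v1_after) / (v1_before - v2_before)
Numerator = 10.45 - 1.83 = 8.62
Denominator = 16.3 - 0 = 16.3
e = 8.62 / 16.3 = 0.5288

0.5288


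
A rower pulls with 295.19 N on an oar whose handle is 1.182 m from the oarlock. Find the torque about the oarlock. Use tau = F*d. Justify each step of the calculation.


tau = F * d
tau = 295.19 * 1.182
tau = 348.9146 N*m

348.9146 N*m


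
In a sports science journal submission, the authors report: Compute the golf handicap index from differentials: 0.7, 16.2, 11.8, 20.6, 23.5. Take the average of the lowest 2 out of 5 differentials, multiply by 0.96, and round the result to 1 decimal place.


All differentials: 0.7, 16.2, 11.8, 20.6, 23.5
Sorted: 0.7, 11.8, 16.2, 20.6, 23.5
Best 2: 0.7, 11.8
Average of best = 12.5 / 2 = 6.25
Raw index = 6.25 * 0.96 = 6
Handicap index = round(6, 1) = 6.0

6.0


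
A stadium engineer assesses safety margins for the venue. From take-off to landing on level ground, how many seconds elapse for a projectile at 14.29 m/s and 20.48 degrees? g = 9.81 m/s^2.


T = 2*v*sin(theta)/g
sin(theta) = sin(20.48 deg) = 0.3499
T = 2*14.29*0.3499 / 9.81
T = 9.9996 / 9.81 = 1.0193 s

1.0193 s


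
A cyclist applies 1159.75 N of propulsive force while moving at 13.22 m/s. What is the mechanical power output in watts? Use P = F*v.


P = F * v
P = 1159.75 * 13.22
P = 15331.895 W

15331.895 W


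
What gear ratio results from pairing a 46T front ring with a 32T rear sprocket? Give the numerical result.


GR = front_teeth / rear_teeth
GR = 46 / 32
GR = 1.4375

1.4375


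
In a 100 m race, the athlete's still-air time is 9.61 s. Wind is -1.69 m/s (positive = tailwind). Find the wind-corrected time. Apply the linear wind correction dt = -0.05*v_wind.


dt = -0.05 * v_wind = -0.05 * -1.69 = 0.0845 s
t_corrected = t_still + dt = 9.61 + (0.0845)
t_corrected = 9.6945 s

9.6945 s


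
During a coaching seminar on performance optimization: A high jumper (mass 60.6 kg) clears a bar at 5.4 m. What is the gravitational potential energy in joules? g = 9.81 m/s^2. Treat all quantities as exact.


PE = m * g * h
PE = 60.6 * 9.81 * 5.4
PE = 594.486 * 5.4 = 3210.2244 J

3210.2244 J
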